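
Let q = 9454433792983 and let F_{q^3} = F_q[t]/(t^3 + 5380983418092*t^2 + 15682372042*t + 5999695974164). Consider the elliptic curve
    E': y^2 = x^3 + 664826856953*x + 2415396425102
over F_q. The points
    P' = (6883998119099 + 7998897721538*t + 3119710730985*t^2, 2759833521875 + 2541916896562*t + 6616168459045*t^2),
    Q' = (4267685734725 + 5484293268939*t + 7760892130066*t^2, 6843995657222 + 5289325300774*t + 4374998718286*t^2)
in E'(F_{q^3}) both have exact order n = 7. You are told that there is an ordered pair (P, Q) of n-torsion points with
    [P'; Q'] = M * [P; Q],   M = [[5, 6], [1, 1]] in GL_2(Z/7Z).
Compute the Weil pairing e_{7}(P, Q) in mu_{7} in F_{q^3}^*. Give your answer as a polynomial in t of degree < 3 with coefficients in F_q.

1698588077095 + 4295087021390*t + 8292658718845*t^2

The 7-Weil pairing on E[7] over F_{9454433792983} is alternating-bilinear: e_{7}(P',Q') = e_{7}(P,Q)^det(M).
det(M) mod 7 = 6; its inverse in (Z/7)^* is 6 (check: 6*6 mod 7 = 1).
Run Miller on y^2=x^3+664826856953*x+2415396425102 over F_{9454433792983}: ladder 111 (3 bits); e = f_P(D_Q)/f_Q(D_P).
e_{7}(P',Q') = 4320691630493 + 8532727246297*t + 9235027528687*t^2.
Raise to 6: e(P,Q) = 1698588077095 + 4295087021390*t + 8292658718845*t^2 in mu_{7}.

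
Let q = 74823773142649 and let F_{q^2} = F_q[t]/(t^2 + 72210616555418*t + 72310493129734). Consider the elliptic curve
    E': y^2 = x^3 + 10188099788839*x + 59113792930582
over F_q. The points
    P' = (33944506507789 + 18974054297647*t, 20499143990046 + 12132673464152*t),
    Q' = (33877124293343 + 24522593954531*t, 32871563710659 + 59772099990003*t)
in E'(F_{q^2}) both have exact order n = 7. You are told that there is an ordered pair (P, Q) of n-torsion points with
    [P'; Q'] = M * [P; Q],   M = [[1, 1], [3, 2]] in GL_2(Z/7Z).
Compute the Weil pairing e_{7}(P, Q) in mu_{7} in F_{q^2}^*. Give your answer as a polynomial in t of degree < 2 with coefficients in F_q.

e_{7} is bilinear + alternating on E[7], so e_{7}(1*P + 1*Q, 3*P + 2*Q) = e_{7}(P,Q)^(1*2-1*3).
Hence e(P,Q) = e(P',Q')^{6} where 6 = 6^{-1} mod 7.
Double-and-add over 111: 3-1 doublings, 3-1 additions; each step l_{T,T}/v_{2T} or l_{T,P'}/v at Q'+S for random S.
f_P(D_Q)/f_Q(D_P) = 17506638758566 + 49570350669213*t.
Finally e_{7}(P,Q) = 40926975870504 + 25253422473436*t.

40926975870504 + 25253422473436*t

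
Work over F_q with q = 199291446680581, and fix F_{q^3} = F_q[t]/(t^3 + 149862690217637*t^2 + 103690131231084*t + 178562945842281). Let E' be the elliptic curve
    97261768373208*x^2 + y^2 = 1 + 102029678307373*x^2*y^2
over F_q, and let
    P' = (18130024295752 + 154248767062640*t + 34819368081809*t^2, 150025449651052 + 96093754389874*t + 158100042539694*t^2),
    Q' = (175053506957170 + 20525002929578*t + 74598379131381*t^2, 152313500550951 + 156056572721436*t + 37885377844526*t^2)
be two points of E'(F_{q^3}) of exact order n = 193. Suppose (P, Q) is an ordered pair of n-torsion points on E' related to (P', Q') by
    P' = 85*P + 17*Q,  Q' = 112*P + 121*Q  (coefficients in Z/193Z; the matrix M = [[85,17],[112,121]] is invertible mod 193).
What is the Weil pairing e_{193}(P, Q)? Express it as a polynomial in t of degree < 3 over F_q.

89324472314984 + 93580726724761*t + 21588286479473*t^2

e_{193}(aP+bQ,cP+dQ) = e_{193}(P,Q)^(ad-bc); with (a,b,c,d)=(85,17,112,121) this gives the det-193 law.
Inverting 82 mod 193: 153. Thus e_{193}(P,Q) = e(P',Q')^{153}.
Map (x,y)_Ed via u=(1+y)/(1-y), v=(1+y)/((1-y)x) to Montgomery A=0,B=29353193434612; then to (a',b')=(23684567854966,0).
8-bit Miller (11000001) on E'/F_{199291446680581} with a'=23684567854966, b'=0: accumulate tangent/chord ratios at Q'+S and P'+S'.
Miller gives e_{193}(P',Q') = 54410415938546 + 115251160243451*t + 182170490642625*t^2 in F_{199291446680581^3}.
Thus e_{193}(P,Q) = 89324472314984 + 93580726724761*t + 21588286479473*t^2.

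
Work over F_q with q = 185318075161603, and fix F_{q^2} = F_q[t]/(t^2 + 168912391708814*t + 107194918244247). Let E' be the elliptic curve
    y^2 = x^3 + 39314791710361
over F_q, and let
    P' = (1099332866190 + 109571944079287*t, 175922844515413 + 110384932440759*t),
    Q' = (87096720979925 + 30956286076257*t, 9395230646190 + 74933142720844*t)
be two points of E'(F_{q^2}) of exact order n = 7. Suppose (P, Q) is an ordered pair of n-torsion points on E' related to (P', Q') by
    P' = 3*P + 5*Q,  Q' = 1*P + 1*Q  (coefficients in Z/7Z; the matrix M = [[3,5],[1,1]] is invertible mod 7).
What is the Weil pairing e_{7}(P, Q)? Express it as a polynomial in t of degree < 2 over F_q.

The 7-Weil pairing on E[7] over F_{185318075161603} is alternating-bilinear: e_{7}(P',Q') = e_{7}(P,Q)^det(M).
Hence e(P,Q) = e(P',Q')^{3} where 3 = 5^{-1} mod 7.
n = 7 = (111)_2 (3 bits, wt 3); accumulate f_{7,P'}(Q'+S)/f_{7,P'}(S) along the 2-step ladder.
Result: e(P',Q') = 4359572528808 + 39724297997385*t.
Finally e_{7}(P,Q) = 165673857925432 + 13481590599753*t.

165673857925432 + 13481590599753*t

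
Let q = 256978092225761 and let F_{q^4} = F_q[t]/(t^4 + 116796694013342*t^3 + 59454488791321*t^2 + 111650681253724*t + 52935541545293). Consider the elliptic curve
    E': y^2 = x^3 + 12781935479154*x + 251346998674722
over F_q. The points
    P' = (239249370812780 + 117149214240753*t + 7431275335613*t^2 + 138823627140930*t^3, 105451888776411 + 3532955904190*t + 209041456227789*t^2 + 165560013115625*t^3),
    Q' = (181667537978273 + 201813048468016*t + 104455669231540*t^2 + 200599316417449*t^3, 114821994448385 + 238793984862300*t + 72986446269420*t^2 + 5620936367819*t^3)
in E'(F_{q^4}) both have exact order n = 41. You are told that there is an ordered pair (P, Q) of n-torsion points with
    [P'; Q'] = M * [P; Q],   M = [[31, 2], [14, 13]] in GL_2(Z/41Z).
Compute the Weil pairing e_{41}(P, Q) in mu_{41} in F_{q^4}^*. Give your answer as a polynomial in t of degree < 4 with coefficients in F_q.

189514013519748 + 104163275425043*t + 237862275647847*t^2 + 191924910791378*t^3

e_{41}(aP+bQ,cP+dQ) = e_{41}(P,Q)^(ad-bc); with (a,b,c,d)=(31,2,14,13) this gives the det-41 law.
Inverting 6 mod 41: 7. Thus e_{41}(P,Q) = e(P',Q')^{7}.
n = 41 = (101001)_2 (6 bits, wt 3); accumulate f_{41,P'}(Q'+S)/f_{41,P'}(S) along the 5-step ladder.
Result: e(P',Q') = 162829025340341 + 133615165231927*t + 144124648073100*t^2 + 156691202395452*t^3.
Raise to 7: e(P,Q) = 189514013519748 + 104163275425043*t + 237862275647847*t^2 + 191924910791378*t^3 in mu_{41}.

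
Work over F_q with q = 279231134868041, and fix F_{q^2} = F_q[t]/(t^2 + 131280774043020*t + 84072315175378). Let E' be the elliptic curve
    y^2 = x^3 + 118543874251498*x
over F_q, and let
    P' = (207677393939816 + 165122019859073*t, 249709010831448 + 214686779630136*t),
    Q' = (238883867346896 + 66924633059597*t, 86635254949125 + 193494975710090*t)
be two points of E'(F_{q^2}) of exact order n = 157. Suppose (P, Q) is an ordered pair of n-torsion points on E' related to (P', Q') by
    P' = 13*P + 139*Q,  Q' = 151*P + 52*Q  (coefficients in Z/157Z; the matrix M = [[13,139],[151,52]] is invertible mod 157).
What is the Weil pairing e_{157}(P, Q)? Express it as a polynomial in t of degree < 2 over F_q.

Alternating bilinearity on E[157] (values in mu_{157} in F_{279231134868041^2}) gives e(P',Q') = e(P,Q)^det(M).
Hence e(P,Q) = e(P',Q')^{34} where 34 = 97^{-1} mod 157.
Miller loop for e_{157} over F_{279231134868041^2}: bits of 157 = 10011101; 7 double steps + 4 add steps, l/v at each.
Miller gives e_{157}(P',Q') = 151910370415123 + 234602536962573*t in F_{279231134868041^2}.
Thus e_{157}(P,Q) = 250193804900077 + 192757180114034*t.

250193804900077 + 192757180114034*t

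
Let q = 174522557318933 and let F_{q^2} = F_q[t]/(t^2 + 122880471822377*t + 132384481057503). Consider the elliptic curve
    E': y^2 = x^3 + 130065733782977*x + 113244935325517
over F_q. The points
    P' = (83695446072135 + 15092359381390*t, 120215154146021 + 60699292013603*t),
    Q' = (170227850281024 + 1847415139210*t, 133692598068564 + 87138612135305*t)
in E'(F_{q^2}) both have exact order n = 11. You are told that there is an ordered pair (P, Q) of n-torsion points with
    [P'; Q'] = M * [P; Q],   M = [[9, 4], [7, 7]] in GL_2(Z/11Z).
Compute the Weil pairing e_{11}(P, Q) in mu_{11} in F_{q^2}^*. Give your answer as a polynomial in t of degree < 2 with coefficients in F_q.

101155171315700 + 58877734908042*t

e_{11}(aP+bQ,cP+dQ) = e_{11}(P,Q)^(ad-bc); with (a,b,c,d)=(9,4,7,7) this gives the det-11 law.
det M = 9*7 - 4*7 = 35 = 2 (mod 11); 2^{-1} = 6 (mod 11).
4-bit Miller (1011) on E'/F_{174522557318933} with a'=130065733782977, b'=113244935325517: accumulate tangent/chord ratios at Q'+S and P'+S'.
Result: e(P',Q') = 87973796543249 + 153876714279932*t.
Finally e_{11}(P,Q) = 101155171315700 + 58877734908042*t.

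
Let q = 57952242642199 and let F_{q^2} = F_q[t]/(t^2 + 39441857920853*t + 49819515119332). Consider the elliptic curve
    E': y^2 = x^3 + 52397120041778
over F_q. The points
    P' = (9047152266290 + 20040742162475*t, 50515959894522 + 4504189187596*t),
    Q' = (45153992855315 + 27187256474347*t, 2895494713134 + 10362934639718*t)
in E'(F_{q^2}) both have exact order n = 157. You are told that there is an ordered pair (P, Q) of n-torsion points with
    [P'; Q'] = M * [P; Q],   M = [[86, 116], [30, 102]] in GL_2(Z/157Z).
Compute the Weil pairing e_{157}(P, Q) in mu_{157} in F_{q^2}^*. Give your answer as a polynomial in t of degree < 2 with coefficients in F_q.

Alternating bilinearity on E[157] (values in mu_{157} in F_{57952242642199^2}) gives e(P',Q') = e(P,Q)^det(M).
Inverting 111 mod 157: 58. Thus e_{157}(P,Q) = e(P',Q')^{58}.
Double-and-add over 10011101: 8-1 doublings, 5-1 additions; each step l_{T,T}/v_{2T} or l_{T,P'}/v at Q'+S for random S.
The quotient is 6160200286712 + 24284363547718*t.
Raise to 58: e(P,Q) = 42005147656075 + 3182669283336*t in mu_{157}.

42005147656075 + 3182669283336*t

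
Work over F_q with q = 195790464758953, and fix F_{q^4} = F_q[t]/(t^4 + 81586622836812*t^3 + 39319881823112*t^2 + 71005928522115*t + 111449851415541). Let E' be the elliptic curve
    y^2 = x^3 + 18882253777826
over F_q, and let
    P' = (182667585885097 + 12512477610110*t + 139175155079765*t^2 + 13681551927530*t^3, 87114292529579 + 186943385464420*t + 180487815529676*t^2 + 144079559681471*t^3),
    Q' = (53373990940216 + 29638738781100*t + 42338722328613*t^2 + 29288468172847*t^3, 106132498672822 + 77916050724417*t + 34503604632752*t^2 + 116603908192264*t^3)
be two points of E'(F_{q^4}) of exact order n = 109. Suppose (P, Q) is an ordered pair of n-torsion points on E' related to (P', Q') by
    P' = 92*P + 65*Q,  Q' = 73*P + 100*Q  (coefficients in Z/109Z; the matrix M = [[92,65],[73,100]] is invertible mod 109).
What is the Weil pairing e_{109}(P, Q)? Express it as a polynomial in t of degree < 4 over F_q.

88974382185197 + 27349228567847*t + 132617515685947*t^2 + 150240653865216*t^3

e_{109} is bilinear + alternating on E[109], so e_{109}(92*P + 65*Q, 73*P + 100*Q) = e_{109}(P,Q)^(92*100-65*73).
det M = 92*100 - 65*73 = 4455 = 95 (mod 109); 95^{-1} = 70 (mod 109).
n = 109 = (1101101)_2 (7 bits, wt 5); accumulate f_{109,P'}(Q'+S)/f_{109,P'}(S) along the 6-step ladder.
e_{109}(P',Q') = 184041232851649 + 108160121358414*t + 78161352297272*t^2 + 74585623543212*t^3.
Hence e(P,Q) = 88974382185197 + 27349228567847*t + 132617515685947*t^2 + 150240653865216*t^3 in F_{195790464758953^4}^*.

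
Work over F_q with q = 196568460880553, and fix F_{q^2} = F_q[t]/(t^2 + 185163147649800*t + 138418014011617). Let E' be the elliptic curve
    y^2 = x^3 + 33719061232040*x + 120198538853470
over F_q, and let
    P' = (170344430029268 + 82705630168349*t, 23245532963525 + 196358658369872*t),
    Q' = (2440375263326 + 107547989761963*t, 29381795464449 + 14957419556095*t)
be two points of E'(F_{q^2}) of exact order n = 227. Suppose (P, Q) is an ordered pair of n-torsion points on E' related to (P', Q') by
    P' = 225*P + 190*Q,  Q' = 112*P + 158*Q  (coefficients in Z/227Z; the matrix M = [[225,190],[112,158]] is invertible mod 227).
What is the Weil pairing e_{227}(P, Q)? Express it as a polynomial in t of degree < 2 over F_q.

26583213061754 + 55356433726104*t

e_{227}(aP+bQ,cP+dQ) = e_{227}(P,Q)^(ad-bc); with (a,b,c,d)=(225,190,112,158) this gives the det-227 law.
det M = 225*158 - 190*112 = 14270 = 196 (mod 227); 196^{-1} = 205 (mod 227).
8-bit Miller (11100011) on E'/F_{196568460880553} with a'=33719061232040, b'=120198538853470: accumulate tangent/chord ratios at Q'+S and P'+S'.
The quotient is 54475342491012 + 98657208633282*t.
(54475342491012 + 98657208633282*t)^{205} mod (196568460880553,f) = 26583213061754 + 55356433726104*t.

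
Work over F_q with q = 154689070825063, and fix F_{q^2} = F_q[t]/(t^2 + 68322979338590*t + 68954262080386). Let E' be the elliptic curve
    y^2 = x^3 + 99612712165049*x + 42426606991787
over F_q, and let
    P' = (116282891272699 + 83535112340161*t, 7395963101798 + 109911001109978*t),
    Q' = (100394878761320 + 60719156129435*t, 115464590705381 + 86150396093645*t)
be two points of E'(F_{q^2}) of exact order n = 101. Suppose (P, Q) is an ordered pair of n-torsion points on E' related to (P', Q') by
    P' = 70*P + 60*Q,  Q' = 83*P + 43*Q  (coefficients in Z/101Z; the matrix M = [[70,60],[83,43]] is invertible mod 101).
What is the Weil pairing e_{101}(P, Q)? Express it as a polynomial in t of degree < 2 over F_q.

50493975609739 + 79437191848855*t

e_{101} is bilinear + alternating on E[101], so e_{101}(70*P + 60*Q, 83*P + 43*Q) = e_{101}(P,Q)^(70*43-60*83).
det(M) mod 101 = 50; its inverse in (Z/101)^* is 99 (check: 50*99 mod 101 = 1).
7-bit Miller (1100101) on E'/F_{154689070825063} with a'=99612712165049, b'=42426606991787: accumulate tangent/chord ratios at Q'+S and P'+S'.
So e_{101}(P',Q') = 95007067909651 + 87520372993191*t.
Thus e_{101}(P,Q) = 50493975609739 + 79437191848855*t.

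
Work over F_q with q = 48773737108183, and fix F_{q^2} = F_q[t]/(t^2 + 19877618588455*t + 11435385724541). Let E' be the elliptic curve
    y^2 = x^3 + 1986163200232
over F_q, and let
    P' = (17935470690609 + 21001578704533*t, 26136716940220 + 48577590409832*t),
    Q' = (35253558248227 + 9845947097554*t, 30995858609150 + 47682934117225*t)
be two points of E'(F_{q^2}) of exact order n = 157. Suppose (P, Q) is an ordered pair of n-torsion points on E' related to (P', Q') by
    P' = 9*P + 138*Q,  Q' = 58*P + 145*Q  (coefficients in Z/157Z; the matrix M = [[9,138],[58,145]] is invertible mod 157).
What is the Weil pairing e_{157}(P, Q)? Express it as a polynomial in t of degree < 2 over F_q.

6461388059338 + 18093814295602*t

e_{157} is bilinear + alternating on E[157], so e_{157}(9*P + 138*Q, 58*P + 145*Q) = e_{157}(P,Q)^(9*145-138*58).
So e_{157}(P,Q) = e_{157}(P',Q')^{154}, since 52*154 = 1 mod 157.
Double-and-add over 10011101: 8-1 doublings, 5-1 additions; each step l_{T,T}/v_{2T} or l_{T,P'}/v at Q'+S for random S.
Miller gives e_{157}(P',Q') = 397338984728 + 21501178889558*t in F_{48773737108183^2}.
Thus e_{157}(P,Q) = 6461388059338 + 18093814295602*t.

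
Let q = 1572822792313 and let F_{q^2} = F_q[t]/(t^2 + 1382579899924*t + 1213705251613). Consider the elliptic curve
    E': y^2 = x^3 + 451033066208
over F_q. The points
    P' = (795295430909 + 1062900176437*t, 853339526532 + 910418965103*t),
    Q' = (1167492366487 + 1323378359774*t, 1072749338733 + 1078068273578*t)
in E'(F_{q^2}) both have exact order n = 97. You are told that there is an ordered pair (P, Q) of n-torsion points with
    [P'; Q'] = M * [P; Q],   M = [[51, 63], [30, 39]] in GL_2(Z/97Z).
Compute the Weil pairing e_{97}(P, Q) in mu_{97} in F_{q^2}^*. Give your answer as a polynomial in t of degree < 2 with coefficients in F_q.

417117947622 + 121321747694*t

Alternating bilinearity on E[97] (values in mu_{97} in F_{1572822792313^2}) gives e(P',Q') = e(P,Q)^det(M).
det(M) mod 97 = 2; its inverse in (Z/97)^* is 49 (check: 2*49 mod 97 = 1).
Build f_{97,P'} and f_{97,Q'} via the 7-bit ladder of 97=1100001_2; evaluate at shifted divisors; quotient in F_{1572822792313^2}.
The quotient is 1124647914205 + 738624358341*t.
Finally e_{97}(P,Q) = 417117947622 + 121321747694*t.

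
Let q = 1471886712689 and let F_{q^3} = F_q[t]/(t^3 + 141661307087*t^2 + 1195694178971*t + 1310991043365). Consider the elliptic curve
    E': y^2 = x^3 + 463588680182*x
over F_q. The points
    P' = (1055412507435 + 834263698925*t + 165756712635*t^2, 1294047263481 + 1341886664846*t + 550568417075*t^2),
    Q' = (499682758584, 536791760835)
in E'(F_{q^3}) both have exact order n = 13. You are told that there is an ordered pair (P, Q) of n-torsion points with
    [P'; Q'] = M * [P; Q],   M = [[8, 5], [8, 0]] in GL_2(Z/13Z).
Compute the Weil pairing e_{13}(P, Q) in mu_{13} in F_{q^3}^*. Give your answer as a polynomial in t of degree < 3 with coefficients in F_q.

Since e_{13}(P,P)=e_{13}(Q,Q)=1 and e_{13}(Q,P)=e_{13}(P,Q)^{-1}, expanding e_{13}(8*P + 5*Q,8*P) leaves e(P,Q)^det(M).
8*0 - 5*8 = -40; reduced mod 13: det = 12, inverse 12.
4-bit Miller (1101) on E'/F_{1471886712689} with a'=463588680182, b'=0: accumulate tangent/chord ratios at Q'+S and P'+S'.
e_{13}(P',Q') = 654155071200 + 696561482945*t + 425928188231*t^2.
e_{13}(P,Q) = (654155071200 + 696561482945*t + 425928188231*t^2)^{12} = 957325227697 + 1246404448358*t + 135769928990*t^2.

957325227697 + 1246404448358*t + 135769928990*t^2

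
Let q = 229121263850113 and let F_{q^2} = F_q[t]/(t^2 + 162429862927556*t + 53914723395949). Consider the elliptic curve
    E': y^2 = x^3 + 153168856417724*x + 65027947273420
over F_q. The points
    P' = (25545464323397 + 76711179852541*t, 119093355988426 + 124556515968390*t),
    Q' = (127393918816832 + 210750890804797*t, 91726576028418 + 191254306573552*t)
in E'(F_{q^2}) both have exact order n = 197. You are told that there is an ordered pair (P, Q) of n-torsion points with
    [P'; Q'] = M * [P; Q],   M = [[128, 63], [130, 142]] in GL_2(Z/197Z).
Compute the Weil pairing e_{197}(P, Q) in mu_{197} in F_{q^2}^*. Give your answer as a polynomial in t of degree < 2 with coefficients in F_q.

e_{197}(aP+bQ,cP+dQ) = e_{197}(P,Q)^(ad-bc); with (a,b,c,d)=(128,63,130,142) this gives the det-197 law.
128*142 - 63*130 = 9986; reduced mod 197: det = 136, inverse 155.
n = 197 = (11000101)_2 (8 bits, wt 4); accumulate f_{197,P'}(Q'+S)/f_{197,P'}(S) along the 7-step ladder.
The quotient is 124508325479493 + 140933920736474*t.
Finally e_{197}(P,Q) = 24268130523612 + 116095994588181*t.

24268130523612 + 116095994588181*t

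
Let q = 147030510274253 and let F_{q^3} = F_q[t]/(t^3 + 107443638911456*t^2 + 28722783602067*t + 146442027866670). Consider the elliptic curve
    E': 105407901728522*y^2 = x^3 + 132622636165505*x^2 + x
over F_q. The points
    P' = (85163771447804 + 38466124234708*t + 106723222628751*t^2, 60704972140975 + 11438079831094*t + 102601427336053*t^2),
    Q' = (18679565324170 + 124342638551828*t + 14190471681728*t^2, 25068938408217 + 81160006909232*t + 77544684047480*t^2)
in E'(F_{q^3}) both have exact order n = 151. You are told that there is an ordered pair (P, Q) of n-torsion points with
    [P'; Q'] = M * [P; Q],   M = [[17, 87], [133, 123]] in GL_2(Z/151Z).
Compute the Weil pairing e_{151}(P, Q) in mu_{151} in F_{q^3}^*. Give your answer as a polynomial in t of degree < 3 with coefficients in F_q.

e_{151} is bilinear + alternating on E[151], so e_{151}(17*P + 87*Q, 133*P + 123*Q) = e_{151}(P,Q)^(17*123-87*133).
Inverting 33 mod 151: 119. Thus e_{151}(P,Q) = e(P',Q')^{119}.
Set x_W=28555609837224*u+91424933595859, y_W=28555609837224*v; then E': y_W^2=x_W^3+39379483572209*x_W+37528413034585.
Double-and-add over 10010111: 8-1 doublings, 5-1 additions; each step l_{T,T}/v_{2T} or l_{T,P'}/v at Q'+S for random S.
f_P(D_Q)/f_Q(D_P) = 74253118612636 + 16295335032062*t + 133275871094301*t^2.
Hence e(P,Q) = 43738646691077 + 127187346574786*t + 58761927967353*t^2 in F_{147030510274253^3}^*.

43738646691077 + 127187346574786*t + 58761927967353*t^2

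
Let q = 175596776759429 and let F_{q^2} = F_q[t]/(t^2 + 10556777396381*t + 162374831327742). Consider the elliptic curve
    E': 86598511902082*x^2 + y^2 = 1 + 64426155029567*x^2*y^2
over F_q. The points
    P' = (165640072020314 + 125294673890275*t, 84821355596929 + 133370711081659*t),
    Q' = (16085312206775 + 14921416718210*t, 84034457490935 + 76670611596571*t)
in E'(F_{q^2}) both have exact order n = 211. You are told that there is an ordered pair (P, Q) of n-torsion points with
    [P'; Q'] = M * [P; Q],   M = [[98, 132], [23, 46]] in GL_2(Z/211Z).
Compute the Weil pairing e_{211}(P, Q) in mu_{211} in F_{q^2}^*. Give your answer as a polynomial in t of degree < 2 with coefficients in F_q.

47823283396538 + 132169972263786*t

Under M = [[98,132],[23,46]] in GL_2(Z/211), e_{211}(P',Q') = e_{211}(P,Q)^(98*46-132*23 mod 211).
det M = 98*46 - 132*23 = 1472 = 206 (mod 211); 206^{-1} = 42 (mod 211).
Edwards a_E,d_E -> Montgomery A=60750601158625,B=137920643735254 -> Weierstrass 49452919482409,157197692366646 via alpha=112969166201656,beta=49442283407986.
Double-and-add over 11010011: 8-1 doublings, 5-1 additions; each step l_{T,T}/v_{2T} or l_{T,P'}/v at Q'+S for random S.
f_P(D_Q)/f_Q(D_P) = 16541990092974 + 9154285370721*t.
Thus e_{211}(P,Q) = 47823283396538 + 132169972263786*t.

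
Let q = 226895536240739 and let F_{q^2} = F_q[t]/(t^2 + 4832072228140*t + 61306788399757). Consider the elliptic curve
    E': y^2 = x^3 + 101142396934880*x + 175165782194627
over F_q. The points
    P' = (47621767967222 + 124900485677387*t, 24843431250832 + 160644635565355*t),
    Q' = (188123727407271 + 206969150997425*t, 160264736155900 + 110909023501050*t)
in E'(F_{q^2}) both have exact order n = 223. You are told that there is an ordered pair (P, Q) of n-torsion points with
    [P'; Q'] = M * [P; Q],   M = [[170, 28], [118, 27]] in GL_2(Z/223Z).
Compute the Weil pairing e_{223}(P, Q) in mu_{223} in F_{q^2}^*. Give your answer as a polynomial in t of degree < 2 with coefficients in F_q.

e_{223} is bilinear + alternating on E[223], so e_{223}(170*P + 28*Q, 118*P + 27*Q) = e_{223}(P,Q)^(170*27-28*118).
Hence e(P,Q) = e(P',Q')^{30} where 30 = 171^{-1} mod 223.
Double-and-add over 11011111: 8-1 doublings, 7-1 additions; each step l_{T,T}/v_{2T} or l_{T,P'}/v at Q'+S for random S.
So e_{223}(P',Q') = 138456407229023 + 130853512277135*t.
Finally e_{223}(P,Q) = 102866045032583 + 25490050196823*t.

102866045032583 + 25490050196823*t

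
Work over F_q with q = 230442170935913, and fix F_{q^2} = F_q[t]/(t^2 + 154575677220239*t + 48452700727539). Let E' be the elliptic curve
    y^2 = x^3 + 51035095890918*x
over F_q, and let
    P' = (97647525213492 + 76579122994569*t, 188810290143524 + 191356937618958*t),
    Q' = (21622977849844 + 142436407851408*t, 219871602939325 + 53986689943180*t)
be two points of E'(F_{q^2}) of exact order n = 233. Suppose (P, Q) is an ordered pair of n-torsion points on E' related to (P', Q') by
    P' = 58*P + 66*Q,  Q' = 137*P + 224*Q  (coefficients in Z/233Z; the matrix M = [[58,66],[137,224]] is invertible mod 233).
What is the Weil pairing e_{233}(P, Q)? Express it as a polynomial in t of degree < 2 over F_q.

e_{233}(aP+bQ,cP+dQ) = e_{233}(P,Q)^(ad-bc); with (a,b,c,d)=(58,66,137,224) this gives the det-233 law.
Hence e(P,Q) = e(P',Q')^{127} where 127 = 222^{-1} mod 233.
8-bit Miller (11101001) on E'/F_{230442170935913} with a'=51035095890918, b'=0: accumulate tangent/chord ratios at Q'+S and P'+S'.
The quotient is 41829781103238 + 46278776720764*t.
Hence e(P,Q) = 72089359673818 + 100118390639058*t in F_{230442170935913^2}^*.

72089359673818 + 100118390639058*t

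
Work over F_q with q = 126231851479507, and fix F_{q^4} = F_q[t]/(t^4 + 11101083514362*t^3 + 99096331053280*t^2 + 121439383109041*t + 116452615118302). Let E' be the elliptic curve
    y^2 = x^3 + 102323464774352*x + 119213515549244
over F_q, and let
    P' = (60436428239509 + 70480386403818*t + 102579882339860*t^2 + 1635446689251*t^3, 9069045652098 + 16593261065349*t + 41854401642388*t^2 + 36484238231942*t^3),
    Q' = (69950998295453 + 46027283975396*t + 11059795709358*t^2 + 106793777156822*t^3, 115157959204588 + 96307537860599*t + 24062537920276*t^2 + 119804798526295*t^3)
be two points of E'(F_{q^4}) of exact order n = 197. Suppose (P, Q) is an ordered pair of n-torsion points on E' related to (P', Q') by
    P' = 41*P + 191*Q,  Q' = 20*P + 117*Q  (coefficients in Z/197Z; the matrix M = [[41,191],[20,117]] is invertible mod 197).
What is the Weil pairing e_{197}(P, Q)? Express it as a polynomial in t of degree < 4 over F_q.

72257210726281 + 15779342216426*t + 43844546772537*t^2 + 59483739536562*t^3

Since e_{197}(P,P)=e_{197}(Q,Q)=1 and e_{197}(Q,P)=e_{197}(P,Q)^{-1}, expanding e_{197}(41*P + 191*Q,20*P + 117*Q) leaves e(P,Q)^det(M).
So e_{197}(P,Q) = e_{197}(P',Q')^{123}, since 189*123 = 1 mod 197.
n = 197 = (11000101)_2 (8 bits, wt 4); accumulate f_{197,P'}(Q'+S)/f_{197,P'}(S) along the 7-step ladder.
Miller gives e_{197}(P',Q') = 33004279862581 + 74416334525660*t + 71599312141260*t^2 + 95441790493935*t^3 in F_{126231851479507^4}.
Finally e_{197}(P,Q) = 72257210726281 + 15779342216426*t + 43844546772537*t^2 + 59483739536562*t^3.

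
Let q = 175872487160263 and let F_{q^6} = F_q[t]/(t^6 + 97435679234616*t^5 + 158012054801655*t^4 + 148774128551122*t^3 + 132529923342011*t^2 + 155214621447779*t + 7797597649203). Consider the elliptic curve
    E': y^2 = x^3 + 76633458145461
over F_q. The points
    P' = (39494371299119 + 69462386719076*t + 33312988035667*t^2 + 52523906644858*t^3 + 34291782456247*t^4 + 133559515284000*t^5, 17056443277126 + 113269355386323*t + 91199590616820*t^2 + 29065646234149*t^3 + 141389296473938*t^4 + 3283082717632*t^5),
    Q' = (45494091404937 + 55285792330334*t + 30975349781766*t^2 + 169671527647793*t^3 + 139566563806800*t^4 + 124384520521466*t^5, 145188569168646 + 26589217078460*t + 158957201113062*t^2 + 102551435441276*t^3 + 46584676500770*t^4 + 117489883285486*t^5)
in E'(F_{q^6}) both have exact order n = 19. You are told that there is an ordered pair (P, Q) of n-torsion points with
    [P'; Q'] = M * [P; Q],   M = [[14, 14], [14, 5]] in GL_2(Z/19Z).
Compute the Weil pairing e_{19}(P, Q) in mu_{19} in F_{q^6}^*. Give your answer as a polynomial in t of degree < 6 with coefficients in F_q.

172867514823668 + 65945341476931*t + 80694401496881*t^2 + 116365736525857*t^3 + 148175738622715*t^4 + 141649671898098*t^5

e_{19}(aP+bQ,cP+dQ) = e_{19}(P,Q)^(ad-bc); with (a,b,c,d)=(14,14,14,5) this gives the det-19 law.
det M = 14*5 - 14*14 = -126 = 7 (mod 19); 7^{-1} = 11 (mod 19).
Build f_{19,P'} and f_{19,Q'} via the 5-bit ladder of 19=10011_2; evaluate at shifted divisors; quotient in F_{175872487160263^6}.
f_P(D_Q)/f_Q(D_P) = 124995617134658 + 124810115676040*t + 52280568652085*t^2 + 150084297616459*t^3 + 121269088683373*t^4 + 16927515839923*t^5.
Hence e(P,Q) = 172867514823668 + 65945341476931*t + 80694401496881*t^2 + 116365736525857*t^3 + 148175738622715*t^4 + 141649671898098*t^5 in F_{175872487160263^6}^*.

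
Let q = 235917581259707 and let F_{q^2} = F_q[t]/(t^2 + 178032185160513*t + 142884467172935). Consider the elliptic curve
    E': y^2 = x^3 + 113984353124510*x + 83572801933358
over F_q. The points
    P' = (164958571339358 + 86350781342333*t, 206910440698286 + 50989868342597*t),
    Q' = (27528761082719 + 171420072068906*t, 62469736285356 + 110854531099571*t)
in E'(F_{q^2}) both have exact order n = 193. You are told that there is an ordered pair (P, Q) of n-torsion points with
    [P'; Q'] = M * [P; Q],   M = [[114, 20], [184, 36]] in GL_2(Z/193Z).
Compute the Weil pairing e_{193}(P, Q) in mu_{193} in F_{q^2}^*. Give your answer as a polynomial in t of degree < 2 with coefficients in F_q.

The 193-Weil pairing on E[193] over F_{235917581259707} is alternating-bilinear: e_{193}(P',Q') = e_{193}(P,Q)^det(M).
det(M) mod 193 = 38; its inverse in (Z/193)^* is 127 (check: 38*127 mod 193 = 1).
Double-and-add over 11000001: 8-1 doublings, 3-1 additions; each step l_{T,T}/v_{2T} or l_{T,P'}/v at Q'+S for random S.
e_{193}(P',Q') = 102910206068392 + 131653854202112*t.
Hence e(P,Q) = 193861280828435 + 80618003309446*t in F_{235917581259707^2}^*.

193861280828435 + 80618003309446*t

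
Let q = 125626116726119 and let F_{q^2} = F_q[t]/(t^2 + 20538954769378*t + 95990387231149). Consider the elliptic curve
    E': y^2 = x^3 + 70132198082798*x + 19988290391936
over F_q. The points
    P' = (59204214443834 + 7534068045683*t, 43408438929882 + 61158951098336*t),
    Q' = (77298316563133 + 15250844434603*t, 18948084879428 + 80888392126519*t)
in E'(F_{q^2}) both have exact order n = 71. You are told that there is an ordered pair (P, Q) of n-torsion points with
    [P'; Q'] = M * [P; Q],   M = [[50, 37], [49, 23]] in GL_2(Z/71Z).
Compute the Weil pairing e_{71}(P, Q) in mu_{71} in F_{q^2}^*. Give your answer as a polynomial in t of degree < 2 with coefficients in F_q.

e_{71}(aP+bQ,cP+dQ) = e_{71}(P,Q)^(ad-bc); with (a,b,c,d)=(50,37,49,23) this gives the det-71 law.
Hence e(P,Q) = e(P',Q')^{68} where 68 = 47^{-1} mod 71.
7-bit Miller (1000111) on E'/F_{125626116726119} with a'=70132198082798, b'=19988290391936: accumulate tangent/chord ratios at Q'+S and P'+S'.
Miller gives e_{71}(P',Q') = 87565240105927 + 41564796948869*t in F_{125626116726119^2}.
Finally e_{71}(P,Q) = 26335238619403 + 24100193071430*t.

26335238619403 + 24100193071430*t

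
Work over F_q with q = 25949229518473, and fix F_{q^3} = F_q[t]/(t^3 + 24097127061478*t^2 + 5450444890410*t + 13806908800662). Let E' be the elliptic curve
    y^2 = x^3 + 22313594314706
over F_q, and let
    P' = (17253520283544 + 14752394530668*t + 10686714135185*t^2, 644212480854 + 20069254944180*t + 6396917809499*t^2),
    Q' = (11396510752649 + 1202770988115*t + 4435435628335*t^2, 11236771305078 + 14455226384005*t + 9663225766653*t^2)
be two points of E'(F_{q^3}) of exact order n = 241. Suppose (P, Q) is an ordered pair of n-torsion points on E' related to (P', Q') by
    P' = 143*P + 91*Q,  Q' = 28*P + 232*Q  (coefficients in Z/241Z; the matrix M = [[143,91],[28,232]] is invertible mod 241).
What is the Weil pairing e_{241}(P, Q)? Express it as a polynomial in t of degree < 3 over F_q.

6635020109205 + 12376799989845*t + 15832895294292*t^2

Since e_{241}(P,P)=e_{241}(Q,Q)=1 and e_{241}(Q,P)=e_{241}(P,Q)^{-1}, expanding e_{241}(143*P + 91*Q,28*P + 232*Q) leaves e(P,Q)^det(M).
Inverting 21 mod 241: 23. Thus e_{241}(P,Q) = e(P',Q')^{23}.
Run Miller on y^2=x^3+22313594314706 over F_{25949229518473}: ladder 11110001 (8 bits); e = f_P(D_Q)/f_Q(D_P).
e_{241}(P',Q') = 20219501078873 + 15105609016013*t + 4414501400907*t^2.
Hence e(P,Q) = 6635020109205 + 12376799989845*t + 15832895294292*t^2 in F_{25949229518473^3}^*.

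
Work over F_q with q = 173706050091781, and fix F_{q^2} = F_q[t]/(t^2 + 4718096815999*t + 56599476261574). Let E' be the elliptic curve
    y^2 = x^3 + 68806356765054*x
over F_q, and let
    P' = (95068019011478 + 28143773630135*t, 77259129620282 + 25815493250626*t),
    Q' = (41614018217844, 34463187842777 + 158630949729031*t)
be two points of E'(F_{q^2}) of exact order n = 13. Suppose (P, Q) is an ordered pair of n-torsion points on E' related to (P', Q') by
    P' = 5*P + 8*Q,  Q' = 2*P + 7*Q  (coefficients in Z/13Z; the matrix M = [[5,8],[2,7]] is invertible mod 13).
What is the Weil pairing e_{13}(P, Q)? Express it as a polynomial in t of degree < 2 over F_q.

The 13-Weil pairing on E[13] over F_{173706050091781} is alternating-bilinear: e_{13}(P',Q') = e_{13}(P,Q)^det(M).
det(M) mod 13 = 6; its inverse in (Z/13)^* is 11 (check: 6*11 mod 13 = 1).
Miller loop for e_{13} over F_{173706050091781^2}: bits of 13 = 1101; 3 double steps + 2 add steps, l/v at each.
f_P(D_Q)/f_Q(D_P) = 49492698527970 + 108949930286106*t.
(49492698527970 + 108949930286106*t)^{11} mod (173706050091781,f) = 151593926657240 + 145742387246014*t.

151593926657240 + 145742387246014*t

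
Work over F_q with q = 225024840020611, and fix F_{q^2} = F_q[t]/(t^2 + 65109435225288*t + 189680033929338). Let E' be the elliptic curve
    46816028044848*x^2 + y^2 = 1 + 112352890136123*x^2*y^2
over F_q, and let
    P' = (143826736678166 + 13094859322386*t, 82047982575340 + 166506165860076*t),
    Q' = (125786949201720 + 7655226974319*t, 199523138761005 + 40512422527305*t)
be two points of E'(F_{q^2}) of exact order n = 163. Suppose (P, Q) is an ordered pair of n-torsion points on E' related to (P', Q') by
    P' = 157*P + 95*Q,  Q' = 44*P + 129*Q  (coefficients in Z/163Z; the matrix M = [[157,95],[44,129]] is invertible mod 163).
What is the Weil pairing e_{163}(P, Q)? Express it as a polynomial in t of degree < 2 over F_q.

Alternating bilinearity on E[163] (values in mu_{163} in F_{225024840020611^2}) gives e(P',Q') = e(P,Q)^det(M).
So e_{163}(P,Q) = e_{163}(P',Q')^{28}, since 99*28 = 1 mod 163.
Edwards a_E,d_E -> Montgomery A=128771843649714,B=25712595965507 -> Weierstrass 204081588289004,153352524460005 via alpha=64032293033597,beta=39871994482334.
8-bit Miller (10100011) on E'/F_{225024840020611} with a'=204081588289004, b'=153352524460005: accumulate tangent/chord ratios at Q'+S and P'+S'.
e_{163}(P',Q') = 63956665990557 + 25401586859324*t.
Thus e_{163}(P,Q) = 192473388295203 + 97671119669639*t.

192473388295203 + 97671119669639*t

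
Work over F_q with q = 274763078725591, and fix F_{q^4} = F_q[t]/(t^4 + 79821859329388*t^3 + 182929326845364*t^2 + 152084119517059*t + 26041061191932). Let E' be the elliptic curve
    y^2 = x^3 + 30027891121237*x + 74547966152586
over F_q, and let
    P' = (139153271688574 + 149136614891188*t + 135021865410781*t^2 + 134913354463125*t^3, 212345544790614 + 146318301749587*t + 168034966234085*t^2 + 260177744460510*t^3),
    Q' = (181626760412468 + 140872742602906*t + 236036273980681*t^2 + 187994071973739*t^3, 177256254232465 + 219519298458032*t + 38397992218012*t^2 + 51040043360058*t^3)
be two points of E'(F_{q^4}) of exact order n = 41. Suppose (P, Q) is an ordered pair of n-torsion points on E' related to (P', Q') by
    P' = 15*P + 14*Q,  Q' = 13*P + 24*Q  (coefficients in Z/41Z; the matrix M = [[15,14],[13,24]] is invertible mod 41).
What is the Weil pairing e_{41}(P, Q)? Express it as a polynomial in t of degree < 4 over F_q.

Alternating bilinearity on E[41] (values in mu_{41} in F_{274763078725591^4}) gives e(P',Q') = e(P,Q)^det(M).
det M = 15*24 - 14*13 = 178 = 14 (mod 41); 14^{-1} = 3 (mod 41).
n = 41 = (101001)_2 (6 bits, wt 3); accumulate f_{41,P'}(Q'+S)/f_{41,P'}(S) along the 5-step ladder.
Miller gives e_{41}(P',Q') = 171506214628494 + 5778730237209*t + 272150416628844*t^2 + 181283227634878*t^3 in F_{274763078725591^4}.
Finally e_{41}(P,Q) = 57505663109484 + 80547590645517*t + 185537205448599*t^2 + 76152830434070*t^3.

57505663109484 + 80547590645517*t + 185537205448599*t^2 + 76152830434070*t^3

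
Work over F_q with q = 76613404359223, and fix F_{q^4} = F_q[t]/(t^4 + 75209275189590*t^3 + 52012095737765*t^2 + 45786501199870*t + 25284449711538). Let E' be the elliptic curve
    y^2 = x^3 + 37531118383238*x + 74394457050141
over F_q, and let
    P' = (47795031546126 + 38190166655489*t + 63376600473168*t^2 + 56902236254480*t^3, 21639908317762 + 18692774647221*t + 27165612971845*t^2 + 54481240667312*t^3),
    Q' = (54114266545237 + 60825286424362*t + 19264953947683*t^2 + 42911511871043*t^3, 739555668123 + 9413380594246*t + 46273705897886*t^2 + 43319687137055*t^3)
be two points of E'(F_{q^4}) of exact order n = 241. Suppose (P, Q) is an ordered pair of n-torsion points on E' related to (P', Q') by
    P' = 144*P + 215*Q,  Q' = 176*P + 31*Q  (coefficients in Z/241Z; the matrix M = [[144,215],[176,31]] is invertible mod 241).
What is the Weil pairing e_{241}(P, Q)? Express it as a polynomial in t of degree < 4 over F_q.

25963956284877 + 32781441463112*t + 27008223635938*t^2 + 71592931904227*t^3

e_{241}(aP+bQ,cP+dQ) = e_{241}(P,Q)^(ad-bc); with (a,b,c,d)=(144,215,176,31) this gives the det-241 law.
144*31 - 215*176 = -33376; reduced mod 241: det = 123, inverse 145.
n = 241 = (11110001)_2 (8 bits, wt 5); accumulate f_{241,P'}(Q'+S)/f_{241,P'}(S) along the 7-step ladder.
Result: e(P',Q') = 49415765399611 + 53391318177457*t + 34215965943720*t^2 + 64929278172102*t^3.
Hence e(P,Q) = 25963956284877 + 32781441463112*t + 27008223635938*t^2 + 71592931904227*t^3 in F_{76613404359223^4}^*.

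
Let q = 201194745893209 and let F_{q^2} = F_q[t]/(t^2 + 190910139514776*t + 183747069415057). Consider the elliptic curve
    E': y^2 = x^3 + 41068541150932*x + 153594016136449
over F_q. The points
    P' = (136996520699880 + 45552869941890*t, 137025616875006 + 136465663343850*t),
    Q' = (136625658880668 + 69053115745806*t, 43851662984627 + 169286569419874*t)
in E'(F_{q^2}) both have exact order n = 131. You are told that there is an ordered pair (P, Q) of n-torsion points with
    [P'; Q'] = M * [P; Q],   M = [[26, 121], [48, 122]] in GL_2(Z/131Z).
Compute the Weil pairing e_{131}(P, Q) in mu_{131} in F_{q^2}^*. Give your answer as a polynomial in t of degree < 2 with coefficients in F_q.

Under M = [[26,121],[48,122]] in GL_2(Z/131), e_{131}(P',Q') = e_{131}(P,Q)^(26*122-121*48 mod 131).
Inverting 115 mod 131: 90. Thus e_{131}(P,Q) = e(P',Q')^{90}.
Miller loop for e_{131} over F_{201194745893209^2}: bits of 131 = 10000011; 7 double steps + 2 add steps, l/v at each.
Miller gives e_{131}(P',Q') = 187249443936907 + 174155843480725*t in F_{201194745893209^2}.
Finally e_{131}(P,Q) = 51697236072015 + 17219439137753*t.

51697236072015 + 17219439137753*t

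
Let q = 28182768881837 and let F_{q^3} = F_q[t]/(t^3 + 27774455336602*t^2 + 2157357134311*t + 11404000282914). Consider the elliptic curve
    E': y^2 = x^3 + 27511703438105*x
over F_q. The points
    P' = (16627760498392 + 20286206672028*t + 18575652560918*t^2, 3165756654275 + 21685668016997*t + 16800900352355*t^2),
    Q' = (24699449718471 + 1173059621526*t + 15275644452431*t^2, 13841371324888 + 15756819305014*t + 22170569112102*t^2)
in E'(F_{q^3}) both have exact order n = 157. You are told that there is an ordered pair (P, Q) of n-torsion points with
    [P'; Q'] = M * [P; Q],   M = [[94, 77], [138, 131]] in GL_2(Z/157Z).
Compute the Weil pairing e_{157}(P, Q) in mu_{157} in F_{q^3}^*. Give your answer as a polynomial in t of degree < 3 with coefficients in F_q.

Since e_{157}(P,P)=e_{157}(Q,Q)=1 and e_{157}(Q,P)=e_{157}(P,Q)^{-1}, expanding e_{157}(94*P + 77*Q,138*P + 131*Q) leaves e(P,Q)^det(M).
94*131 - 77*138 = 1688; reduced mod 157: det = 118, inverse 4.
8-bit Miller (10011101) on E'/F_{28182768881837} with a'=27511703438105, b'=0: accumulate tangent/chord ratios at Q'+S and P'+S'.
Result: e(P',Q') = 2434909481743 + 26113293040368*t + 5581015325992*t^2.
(2434909481743 + 26113293040368*t + 5581015325992*t^2)^{4} mod (28182768881837,f) = 16812912496201 + 14134109197140*t + 185123953793*t^2.

16812912496201 + 14134109197140*t + 185123953793*t^2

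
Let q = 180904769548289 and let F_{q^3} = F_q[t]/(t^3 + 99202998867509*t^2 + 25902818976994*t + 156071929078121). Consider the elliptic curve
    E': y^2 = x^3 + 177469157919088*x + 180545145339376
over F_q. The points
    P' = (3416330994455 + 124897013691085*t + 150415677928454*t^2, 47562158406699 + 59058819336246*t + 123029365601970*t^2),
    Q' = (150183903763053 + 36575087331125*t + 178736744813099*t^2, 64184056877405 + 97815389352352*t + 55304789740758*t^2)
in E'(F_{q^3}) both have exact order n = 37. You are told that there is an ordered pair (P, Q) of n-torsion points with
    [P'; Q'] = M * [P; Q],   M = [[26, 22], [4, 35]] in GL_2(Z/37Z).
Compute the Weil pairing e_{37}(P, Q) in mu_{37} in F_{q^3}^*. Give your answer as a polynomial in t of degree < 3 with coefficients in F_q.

The 37-Weil pairing on E[37] over F_{180904769548289} is alternating-bilinear: e_{37}(P',Q') = e_{37}(P,Q)^det(M).
det M = 26*35 - 22*4 = 822 = 8 (mod 37); 8^{-1} = 14 (mod 37).
Double-and-add over 100101: 6-1 doublings, 3-1 additions; each step l_{T,T}/v_{2T} or l_{T,P'}/v at Q'+S for random S.
The quotient is 79517215488715 + 138532653839892*t + 136826828538773*t^2.
Thus e_{37}(P,Q) = 151373954413968 + 171632823139669*t + 145621571314772*t^2.

151373954413968 + 171632823139669*t + 145621571314772*t^2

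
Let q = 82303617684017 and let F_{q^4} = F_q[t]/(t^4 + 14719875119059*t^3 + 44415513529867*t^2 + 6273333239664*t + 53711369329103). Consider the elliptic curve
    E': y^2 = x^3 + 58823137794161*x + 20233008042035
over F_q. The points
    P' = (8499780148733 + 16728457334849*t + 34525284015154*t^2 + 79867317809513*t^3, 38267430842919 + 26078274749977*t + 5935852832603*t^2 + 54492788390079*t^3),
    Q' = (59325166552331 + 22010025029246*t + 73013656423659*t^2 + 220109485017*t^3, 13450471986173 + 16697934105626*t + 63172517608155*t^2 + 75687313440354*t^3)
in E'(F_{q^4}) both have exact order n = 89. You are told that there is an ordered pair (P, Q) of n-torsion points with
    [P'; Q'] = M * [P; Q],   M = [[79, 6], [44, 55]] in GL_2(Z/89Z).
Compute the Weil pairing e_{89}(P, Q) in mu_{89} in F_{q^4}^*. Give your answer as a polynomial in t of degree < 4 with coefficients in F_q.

57435537749687 + 30319771123403*t + 69504782520365*t^2 + 52000957766175*t^3

Since e_{89}(P,P)=e_{89}(Q,Q)=1 and e_{89}(Q,P)=e_{89}(P,Q)^{-1}, expanding e_{89}(79*P + 6*Q,44*P + 55*Q) leaves e(P,Q)^det(M).
det(M) mod 89 = 76; its inverse in (Z/89)^* is 41 (check: 76*41 mod 89 = 1).
Run Miller on y^2=x^3+58823137794161*x+20233008042035 over F_{82303617684017}: ladder 1011001 (7 bits); e = f_P(D_Q)/f_Q(D_P).
f_P(D_Q)/f_Q(D_P) = 17023305477860 + 60473039329438*t + 6772189137516*t^2 + 16795999668261*t^3.
Hence e(P,Q) = 57435537749687 + 30319771123403*t + 69504782520365*t^2 + 52000957766175*t^3 in F_{82303617684017^4}^*.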